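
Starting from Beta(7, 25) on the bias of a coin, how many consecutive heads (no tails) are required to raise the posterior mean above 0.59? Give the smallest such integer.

After k heads and 0 tails the posterior is Beta(7+k, 25), with mean (7+k)/(7+25+k).
Set (7+k)/(32+k) > 0.59 and solve: k > (0.59·32 − 7)/(1 − 0.59) = 28.976.
The smallest integer exceeding 28.976 is 29.

k = 29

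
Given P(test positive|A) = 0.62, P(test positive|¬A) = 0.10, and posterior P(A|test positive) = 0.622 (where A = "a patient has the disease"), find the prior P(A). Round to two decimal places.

P(A) = 0.21

Bayes' rule in odds form gives O(A|E) = O(A)·[P(E|A)/P(E|¬A)], hence O(A) = O(A|E)/LR.
Posterior odds = 0.622/(1−0.622) = 1.6455. LR = 0.62/0.10 = 6.2000.
Prior odds = 1.6455/6.2000 = 0.2654, so P(A) = 0.2654/(1+0.2654) ≈ 0.21.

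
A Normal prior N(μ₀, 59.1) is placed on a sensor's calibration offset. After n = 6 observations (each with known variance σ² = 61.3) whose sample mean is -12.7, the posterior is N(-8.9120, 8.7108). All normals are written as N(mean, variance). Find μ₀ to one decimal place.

μ₀ = 13.0

With known observation variance, the Normal–Normal posterior has precision τ_n = τ₀ + n/σ² and mean μ_n = (τ₀μ₀ + (n/σ²)x̄)/τ_n.
Here τ₀ = 1/59.1 = 0.016920 and τ_data = 6/61.3 = 0.097879, so τ_n = 0.114799.
Rearranging for μ₀: μ₀ = (μ_n·τ_n − τ_data·x̄)/τ₀ = (-8.9120·0.114799 − 0.097879·-12.7) / 0.016920 = 0.219975/0.016920 ≈ 13.0.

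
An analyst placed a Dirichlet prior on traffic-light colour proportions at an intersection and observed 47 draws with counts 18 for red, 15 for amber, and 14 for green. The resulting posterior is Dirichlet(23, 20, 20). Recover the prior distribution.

Dirichlet(5, 5, 6)

For a Dirichlet(α) prior with multinomial counts c, the posterior is Dirichlet(α + c) componentwise.
Subtract each count from the matching posterior parameter: 23−18=5, 20−15=5, 20−14=6.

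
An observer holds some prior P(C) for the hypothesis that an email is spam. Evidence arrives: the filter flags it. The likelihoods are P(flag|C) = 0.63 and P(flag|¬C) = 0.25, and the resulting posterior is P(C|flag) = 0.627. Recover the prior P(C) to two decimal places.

P(C) = 0.40

Bayes' rule in odds form gives O(C|E) = O(C)·[P(E|C)/P(E|¬C)], hence O(C) = O(C|E)/LR.
Posterior odds = 0.627/(1−0.627) = 1.6810. LR = 0.63/0.25 = 2.5200.
Prior odds = 1.6810/2.5200 = 0.6671, so P(C) = 0.6671/(1+0.6671) ≈ 0.40.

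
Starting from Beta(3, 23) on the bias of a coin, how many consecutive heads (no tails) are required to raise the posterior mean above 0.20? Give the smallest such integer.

k = 3

After k heads and 0 tails the posterior is Beta(3+k, 23), with mean (3+k)/(3+23+k).
Set (3+k)/(26+k) > 0.20 and solve: k > (0.20·26 − 3)/(1 − 0.20) = 2.750.
The smallest integer exceeding 2.750 is 3, and checking k=3: (6)/(29) = 0.2069 > 0.20.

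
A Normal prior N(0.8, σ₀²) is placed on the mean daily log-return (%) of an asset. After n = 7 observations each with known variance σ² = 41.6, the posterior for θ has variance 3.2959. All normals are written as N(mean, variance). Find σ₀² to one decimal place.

For the Normal–Normal model with known σ², precisions add: τ_n = τ₀ + n/σ².
So 1/σ₀² = 1/3.2959 − 7/41.6 = 0.303407 − 0.168269 = 0.135138.
Hence σ₀² = 1/0.135138 ≈ 7.4.

σ₀² = 7.4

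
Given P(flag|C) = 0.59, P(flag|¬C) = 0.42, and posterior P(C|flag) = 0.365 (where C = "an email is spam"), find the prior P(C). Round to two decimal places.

Bayes' rule in odds form gives O(C|E) = O(C)·[P(E|C)/P(E|¬C)], hence O(C) = O(C|E)/LR.
Posterior odds = 0.365/(1−0.365) = 0.5748. LR = 0.59/0.42 = 1.4048.
Prior odds = 0.5748/1.4048 = 0.4092, so P(C) = 0.4092/(1+0.4092) ≈ 0.29.

P(C) = 0.29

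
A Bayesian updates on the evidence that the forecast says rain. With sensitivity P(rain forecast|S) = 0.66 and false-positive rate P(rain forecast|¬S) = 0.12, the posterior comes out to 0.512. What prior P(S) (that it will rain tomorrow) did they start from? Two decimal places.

P(S) = 0.16

Bayes' rule in odds form gives O(S|E) = O(S)·[P(E|S)/P(E|¬S)], hence O(S) = O(S|E)/LR.
Posterior odds = 0.512/(1−0.512) = 1.0492. LR = 0.66/0.12 = 5.5000.
Prior odds = 1.0492/5.5000 = 0.1908, so P(S) = 0.1908/(1+0.1908) ≈ 0.16.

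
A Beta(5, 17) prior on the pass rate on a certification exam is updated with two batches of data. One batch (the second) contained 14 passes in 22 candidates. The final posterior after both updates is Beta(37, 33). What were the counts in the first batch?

Sequential conjugate updates are equivalent to a single update on the pooled data, so total successes = posterior α − prior α and total failures = posterior β − prior β.
Total across both batches: 37−5=32 passes, 33−17=16 failures.
Subtract the second batch: 32−14=18 passes and 16−8=8 failures.

18 passes and 8 failures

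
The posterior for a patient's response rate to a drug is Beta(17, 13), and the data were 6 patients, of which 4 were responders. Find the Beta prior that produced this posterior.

Beta is conjugate to the binomial likelihood: posterior = Beta(a+s, b+f).
Subtract the data counts: 17−4=13, 13−2=11.

Beta(13, 11)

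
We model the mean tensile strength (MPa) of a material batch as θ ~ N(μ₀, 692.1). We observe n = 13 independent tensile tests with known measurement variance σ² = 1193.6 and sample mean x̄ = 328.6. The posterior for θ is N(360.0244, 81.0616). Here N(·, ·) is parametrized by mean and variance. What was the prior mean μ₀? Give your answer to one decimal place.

μ₀ = 596.9

The posterior mean is a precision-weighted average: μ_n = (τ₀μ₀ + τ_data·x̄)/(τ₀+τ_data), with τ₀=1/σ₀² and τ_data=n/σ².
Here τ₀ = 1/692.1 = 0.001445 and τ_data = 13/1193.6 = 0.010891, so τ_n = 0.012336.
Rearranging for μ₀: μ₀ = (μ_n·τ_n − τ_data·x̄)/τ₀ = (360.0244·0.012336 − 0.010891·328.6) / 0.001445 = 0.862478/0.001445 ≈ 596.9.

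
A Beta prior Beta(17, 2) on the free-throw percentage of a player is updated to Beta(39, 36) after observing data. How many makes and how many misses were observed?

22 makes and 34 misses

A Beta(a, b) prior with s successes and f failures in binomial data gives a Beta(a+s, b+f) posterior.
Match parameters: s=39−17=22, f=36−2=34.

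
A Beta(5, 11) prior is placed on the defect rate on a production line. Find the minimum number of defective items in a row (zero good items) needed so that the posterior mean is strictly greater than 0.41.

k = 3

After k defective items and 0 good items the posterior is Beta(5+k, 11), with mean (5+k)/(5+11+k).
Set (5+k)/(16+k) > 0.41 and solve: k > (0.41·16 − 5)/(1 − 0.41) = 2.644.
The smallest integer exceeding 2.644 is 3, and checking k=3: (8)/(19) = 0.4211 > 0.41.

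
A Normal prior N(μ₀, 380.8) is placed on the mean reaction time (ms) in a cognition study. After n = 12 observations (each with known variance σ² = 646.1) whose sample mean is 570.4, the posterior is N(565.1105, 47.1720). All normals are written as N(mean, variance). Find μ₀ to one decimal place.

μ₀ = 527.7

With known observation variance, the Normal–Normal posterior has precision τ_n = τ₀ + n/σ² and mean μ_n = (τ₀μ₀ + (n/σ²)x̄)/τ_n.
Here τ₀ = 1/380.8 = 0.002626 and τ_data = 12/646.1 = 0.018573, so τ_n = 0.021199.
Rearranging for μ₀: μ₀ = (μ_n·τ_n − τ_data·x̄)/τ₀ = (565.1105·0.021199 − 0.018573·570.4) / 0.002626 = 1.385738/0.002626 ≈ 527.7.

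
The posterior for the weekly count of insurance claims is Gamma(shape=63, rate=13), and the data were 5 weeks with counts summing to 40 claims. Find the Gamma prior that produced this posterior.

Gamma(shape=23, rate=8)

A Gamma(α, β) prior (rate parametrization) on a Poisson rate with n observations summing to S gives posterior Gamma(α+S, β+n).
So α = 63 − 40 = 23 and β = 13 − 5 = 8.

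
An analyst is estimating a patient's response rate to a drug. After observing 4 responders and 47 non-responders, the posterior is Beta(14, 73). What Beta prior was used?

Beta(10, 26)

A Beta(a, b) prior with s successes and f failures in binomial data gives a Beta(a+s, b+f) posterior.
Subtract the data counts: 14−4=10, 73−47=26.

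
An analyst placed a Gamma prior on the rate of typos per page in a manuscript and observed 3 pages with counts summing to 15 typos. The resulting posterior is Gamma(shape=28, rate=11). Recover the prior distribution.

Gamma(shape=13, rate=8)

A Gamma(α, β) prior (rate parametrization) on a Poisson rate with n observations summing to S gives posterior Gamma(α+S, β+n).
So α = 28 − 15 = 13 and β = 11 − 3 = 8.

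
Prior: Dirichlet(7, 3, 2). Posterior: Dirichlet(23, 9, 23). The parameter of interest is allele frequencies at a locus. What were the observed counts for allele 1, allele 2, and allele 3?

counts (16, 6, 21)

For a Dirichlet(α) prior with multinomial counts c, the posterior is Dirichlet(α + c) componentwise.
Counts are posterior − prior componentwise: 23−7=16, 9−3=6, 23−2=21.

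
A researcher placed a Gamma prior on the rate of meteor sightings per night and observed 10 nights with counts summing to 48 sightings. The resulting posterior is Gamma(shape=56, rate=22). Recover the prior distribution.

Gamma(shape=8, rate=12)

A Gamma(α, β) prior (rate parametrization) on a Poisson rate with n observations summing to S gives posterior Gamma(α+S, β+n).
So α = 56 − 48 = 8 and β = 22 − 10 = 12.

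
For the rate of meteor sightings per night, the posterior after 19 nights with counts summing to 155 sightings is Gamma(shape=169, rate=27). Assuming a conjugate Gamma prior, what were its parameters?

Gamma(shape=14, rate=8)

A Gamma(α, β) prior (rate parametrization) on a Poisson rate with n observations summing to S gives posterior Gamma(α+S, β+n).
So α = 169 − 155 = 14 and β = 27 − 19 = 8.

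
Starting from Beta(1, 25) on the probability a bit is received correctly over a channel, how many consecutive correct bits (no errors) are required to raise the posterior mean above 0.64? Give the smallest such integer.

k = 44

After k correct bits and 0 errors the posterior is Beta(1+k, 25), with mean (1+k)/(1+25+k).
Set (1+k)/(26+k) > 0.64 and solve: k > (0.64·26 − 1)/(1 − 0.64) = 43.444.
The smallest integer exceeding 43.444 is 44.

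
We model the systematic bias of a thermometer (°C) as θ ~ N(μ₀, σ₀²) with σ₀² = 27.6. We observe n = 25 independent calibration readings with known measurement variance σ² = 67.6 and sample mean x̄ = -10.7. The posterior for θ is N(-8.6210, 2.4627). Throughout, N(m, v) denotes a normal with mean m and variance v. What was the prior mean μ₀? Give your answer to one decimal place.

The posterior mean is a precision-weighted average: μ_n = (τ₀μ₀ + τ_data·x̄)/(τ₀+τ_data), with τ₀=1/σ₀² and τ_data=n/σ².
Here τ₀ = 1/27.6 = 0.036232 and τ_data = 25/67.6 = 0.369822, so τ_n = 0.406054.
Rearranging for μ₀: μ₀ = (μ_n·τ_n − τ_data·x̄)/τ₀ = (-8.6210·0.406054 − 0.369822·-10.7) / 0.036232 = 0.456504/0.036232 ≈ 12.6.

μ₀ = 12.6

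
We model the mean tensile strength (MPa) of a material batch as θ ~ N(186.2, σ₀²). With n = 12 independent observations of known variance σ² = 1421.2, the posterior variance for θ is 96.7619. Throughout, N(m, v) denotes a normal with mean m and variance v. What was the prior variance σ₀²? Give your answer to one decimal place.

σ₀² = 528.8

Posterior precision equals prior precision plus data precision: 1/σ_n² = 1/σ₀² + n/σ².
So 1/σ₀² = 1/96.7619 − 12/1421.2 = 0.010335 − 0.008444 = 0.001891.
Hence σ₀² = 1/0.001891 ≈ 528.8.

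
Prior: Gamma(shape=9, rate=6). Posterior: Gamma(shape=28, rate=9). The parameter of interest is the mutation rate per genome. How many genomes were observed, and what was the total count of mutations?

A Gamma(α, β) prior (rate parametrization) on a Poisson rate with n observations summing to S gives posterior Gamma(α+S, β+n).
Matching: Σxᵢ = 28 − 9 = 19 and n = 9 − 6 = 3.

n = 3 genomes with total 19 mutations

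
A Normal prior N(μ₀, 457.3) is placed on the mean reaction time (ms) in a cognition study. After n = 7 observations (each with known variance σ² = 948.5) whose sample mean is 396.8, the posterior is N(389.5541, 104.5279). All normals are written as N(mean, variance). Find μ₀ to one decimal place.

The posterior mean is a precision-weighted average: μ_n = (τ₀μ₀ + τ_data·x̄)/(τ₀+τ_data), with τ₀=1/σ₀² and τ_data=n/σ².
Here τ₀ = 1/457.3 = 0.002187 and τ_data = 7/948.5 = 0.007380, so τ_n = 0.009567.
Rearranging for μ₀: μ₀ = (μ_n·τ_n − τ_data·x̄)/τ₀ = (389.5541·0.009567 − 0.007380·396.8) / 0.002187 = 0.798480/0.002187 ≈ 365.1.

μ₀ = 365.1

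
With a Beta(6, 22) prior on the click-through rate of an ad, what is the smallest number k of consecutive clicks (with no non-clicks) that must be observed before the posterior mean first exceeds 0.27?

k = 3

After k clicks and 0 non-clicks the posterior is Beta(6+k, 22), with mean (6+k)/(6+22+k).
Set (6+k)/(28+k) > 0.27 and solve: k > (0.27·28 − 6)/(1 − 0.27) = 2.137.
The smallest integer exceeding 2.137 is 3, and checking k=3: (9)/(31) = 0.2903 > 0.27.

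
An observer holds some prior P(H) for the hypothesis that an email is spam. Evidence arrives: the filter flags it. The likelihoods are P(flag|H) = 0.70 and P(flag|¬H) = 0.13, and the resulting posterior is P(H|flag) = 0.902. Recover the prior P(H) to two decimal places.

P(H) = 0.63

Bayes' rule in odds form gives O(H|E) = O(H)·[P(E|H)/P(E|¬H)], hence O(H) = O(H|E)/LR.
Posterior odds = 0.902/(1−0.902) = 9.2041. LR = 0.70/0.13 = 5.3846.
Prior odds = 9.2041/5.3846 = 1.7093, so P(H) = 1.7093/(1+1.7093) ≈ 0.63.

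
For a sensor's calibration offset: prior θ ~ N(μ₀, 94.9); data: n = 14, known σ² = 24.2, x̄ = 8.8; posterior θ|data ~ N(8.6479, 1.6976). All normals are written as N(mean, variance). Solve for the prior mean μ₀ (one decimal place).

The posterior mean is a precision-weighted average: μ_n = (τ₀μ₀ + τ_data·x̄)/(τ₀+τ_data), with τ₀=1/σ₀² and τ_data=n/σ².
Here τ₀ = 1/94.9 = 0.010537 and τ_data = 14/24.2 = 0.578512, so τ_n = 0.589049.
Rearranging for μ₀: μ₀ = (μ_n·τ_n − τ_data·x̄)/τ₀ = (8.6479·0.589049 − 0.578512·8.8) / 0.010537 = 0.003131/0.010537 ≈ 0.3.

μ₀ = 0.3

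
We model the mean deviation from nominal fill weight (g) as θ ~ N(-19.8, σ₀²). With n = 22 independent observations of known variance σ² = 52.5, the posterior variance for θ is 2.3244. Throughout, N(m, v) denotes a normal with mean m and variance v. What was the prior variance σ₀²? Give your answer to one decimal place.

σ₀² = 89.5

For the Normal–Normal model with known σ², precisions add: τ_n = τ₀ + n/σ².
So 1/σ₀² = 1/2.3244 − 22/52.5 = 0.430219 − 0.419048 = 0.011171.
Hence σ₀² = 1/0.011171 ≈ 89.5.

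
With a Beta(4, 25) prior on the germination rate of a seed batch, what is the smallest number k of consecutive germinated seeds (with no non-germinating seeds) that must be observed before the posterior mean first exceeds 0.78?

k = 85

After k germinated seeds and 0 non-germinating seeds the posterior is Beta(4+k, 25), with mean (4+k)/(4+25+k).
Set (4+k)/(29+k) > 0.78 and solve: k > (0.78·29 − 4)/(1 − 0.78) = 84.636.
The smallest integer exceeding 84.636 is 85, and checking k=85: (89)/(114) = 0.7807 > 0.78.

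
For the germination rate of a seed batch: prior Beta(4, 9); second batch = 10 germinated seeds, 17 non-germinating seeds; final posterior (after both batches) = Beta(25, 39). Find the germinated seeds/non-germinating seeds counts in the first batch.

Sequential conjugate updates are equivalent to a single update on the pooled data, so total successes = posterior α − prior α and total failures = posterior β − prior β.
Total across both batches: 25−4=21 germinated seeds, 39−9=30 non-germinating seeds.
Subtract the second batch: 21−10=11 germinated seeds and 30−17=13 non-germinating seeds.

11 germinated seeds and 13 non-germinating seeds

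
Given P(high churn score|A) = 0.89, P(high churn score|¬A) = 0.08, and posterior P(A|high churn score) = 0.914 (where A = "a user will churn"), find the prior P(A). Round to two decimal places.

Bayes' rule in odds form gives O(A|E) = O(A)·[P(E|A)/P(E|¬A)], hence O(A) = O(A|E)/LR.
Posterior odds = 0.914/(1−0.914) = 10.6279. LR = 0.89/0.08 = 11.1250.
Prior odds = 10.6279/11.1250 = 0.9553, so P(A) = 0.9553/(1+0.9553) ≈ 0.49.

P(A) = 0.49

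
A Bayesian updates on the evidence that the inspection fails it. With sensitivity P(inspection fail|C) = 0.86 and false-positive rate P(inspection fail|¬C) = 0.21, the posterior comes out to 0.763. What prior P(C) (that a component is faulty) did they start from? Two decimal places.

P(C) = 0.44

Bayes' rule in odds form gives O(C|E) = O(C)·[P(E|C)/P(E|¬C)], hence O(C) = O(C|E)/LR.
Posterior odds = 0.763/(1−0.763) = 3.2194. LR = 0.86/0.21 = 4.0952.
Prior odds = 3.2194/4.0952 = 0.7861, so P(C) = 0.7861/(1+0.7861) ≈ 0.44.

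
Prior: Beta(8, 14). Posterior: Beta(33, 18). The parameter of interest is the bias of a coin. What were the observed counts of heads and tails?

A Beta(α, β) prior with s successes and f failures in binomial data gives a Beta(α+s, β+f) posterior.
Match parameters: s=33−8=25, f=18−14=4.

25 heads and 4 tails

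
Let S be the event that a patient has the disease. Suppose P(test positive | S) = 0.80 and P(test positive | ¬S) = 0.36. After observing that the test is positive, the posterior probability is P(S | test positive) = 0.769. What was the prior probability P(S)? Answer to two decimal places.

In odds form, posterior odds = prior odds × likelihood ratio, so prior odds = posterior odds ÷ LR.
Posterior odds = 0.769/(1−0.769) = 3.3290. LR = 0.80/0.36 = 2.2222.
Prior odds = 3.3290/2.2222 = 1.4981, so P(S) = 1.4981/(1+1.4981) ≈ 0.60.

P(S) = 0.60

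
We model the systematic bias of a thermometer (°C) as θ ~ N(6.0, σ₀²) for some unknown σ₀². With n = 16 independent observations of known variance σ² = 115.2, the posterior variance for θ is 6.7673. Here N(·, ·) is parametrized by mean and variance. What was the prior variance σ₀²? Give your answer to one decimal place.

For the Normal–Normal model with known σ², precisions add: τ_n = τ₀ + n/σ².
So 1/σ₀² = 1/6.7673 − 16/115.2 = 0.147769 − 0.138889 = 0.008880.
Hence σ₀² = 1/0.008880 ≈ 112.6.

σ₀² = 112.6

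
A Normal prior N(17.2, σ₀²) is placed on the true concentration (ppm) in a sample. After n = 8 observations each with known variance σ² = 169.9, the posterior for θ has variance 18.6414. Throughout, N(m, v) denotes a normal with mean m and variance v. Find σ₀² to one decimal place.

σ₀² = 152.5

For the Normal–Normal model with known σ², precisions add: τ_n = τ₀ + n/σ².
So 1/σ₀² = 1/18.6414 − 8/169.9 = 0.053644 − 0.047087 = 0.006557.
Hence σ₀² = 1/0.006557 ≈ 152.5.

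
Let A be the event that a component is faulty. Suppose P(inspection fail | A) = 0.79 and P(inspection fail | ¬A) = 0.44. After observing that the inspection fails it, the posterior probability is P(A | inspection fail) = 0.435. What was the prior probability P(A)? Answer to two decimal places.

P(A) = 0.30

Bayes' rule in odds form gives O(A|E) = O(A)·[P(E|A)/P(E|¬A)], hence O(A) = O(A|E)/LR.
Posterior odds = 0.435/(1−0.435) = 0.7699. LR = 0.79/0.44 = 1.7955.
Prior odds = 0.7699/1.7955 = 0.4288, so P(A) = 0.4288/(1+0.4288) ≈ 0.30.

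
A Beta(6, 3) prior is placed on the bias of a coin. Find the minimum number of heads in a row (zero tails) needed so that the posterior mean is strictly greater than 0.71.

k = 2

After k heads and 0 tails the posterior is Beta(6+k, 3), with mean (6+k)/(6+3+k).
Set (6+k)/(9+k) > 0.71 and solve: k > (0.71·9 − 6)/(1 − 0.71) = 1.345.
The smallest integer exceeding 1.345 is 2, and checking k=2: (8)/(11) = 0.7273 > 0.71.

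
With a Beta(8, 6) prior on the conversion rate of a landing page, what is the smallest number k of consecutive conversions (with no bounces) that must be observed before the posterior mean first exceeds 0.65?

k = 4

After k conversions and 0 bounces the posterior is Beta(8+k, 6), with mean (8+k)/(8+6+k).
Set (8+k)/(14+k) > 0.65 and solve: k > (0.65·14 − 8)/(1 − 0.65) = 3.143.
The smallest integer exceeding 3.143 is 4, and checking k=4: (12)/(18) = 0.6667 > 0.65.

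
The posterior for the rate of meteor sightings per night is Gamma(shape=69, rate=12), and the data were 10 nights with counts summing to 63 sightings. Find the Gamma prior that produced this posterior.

Gamma(shape=6, rate=2)

Gamma–Poisson conjugacy: posterior shape = α + Σxᵢ, posterior rate = β + n.
So α = 69 − 63 = 6 and β = 12 − 10 = 2.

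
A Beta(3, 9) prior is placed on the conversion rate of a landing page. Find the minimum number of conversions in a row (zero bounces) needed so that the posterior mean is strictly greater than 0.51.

After k conversions and 0 bounces the posterior is Beta(3+k, 9), with mean (3+k)/(3+9+k).
Set (3+k)/(12+k) > 0.51 and solve: k > (0.51·12 − 3)/(1 − 0.51) = 6.367.
The smallest integer exceeding 6.367 is 7.

k = 7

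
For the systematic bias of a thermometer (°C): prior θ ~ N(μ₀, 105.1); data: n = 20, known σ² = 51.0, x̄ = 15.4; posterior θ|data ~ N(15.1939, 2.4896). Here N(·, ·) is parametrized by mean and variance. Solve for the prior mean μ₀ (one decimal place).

μ₀ = 6.7

With known observation variance, the Normal–Normal posterior has precision τ_n = τ₀ + n/σ² and mean μ_n = (τ₀μ₀ + (n/σ²)x̄)/τ_n.
Here τ₀ = 1/105.1 = 0.009515 and τ_data = 20/51.0 = 0.392157, so τ_n = 0.401672.
Rearranging for μ₀: μ₀ = (μ_n·τ_n − τ_data·x̄)/τ₀ = (15.1939·0.401672 − 0.392157·15.4) / 0.009515 = 0.063746/0.009515 ≈ 6.7.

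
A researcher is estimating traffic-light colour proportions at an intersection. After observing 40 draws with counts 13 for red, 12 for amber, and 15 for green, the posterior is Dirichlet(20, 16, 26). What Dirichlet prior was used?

Dirichlet(7, 4, 11)

For a Dirichlet(α) prior with multinomial counts c, the posterior is Dirichlet(α + c) componentwise.
Subtract each count from the matching posterior parameter: 20−13=7, 16−12=4, 26−15=11.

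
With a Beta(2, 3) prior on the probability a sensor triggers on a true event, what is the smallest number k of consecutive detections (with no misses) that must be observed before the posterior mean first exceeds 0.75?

After k detections and 0 misses the posterior is Beta(2+k, 3), with mean (2+k)/(2+3+k).
Set (2+k)/(5+k) > 0.75 and solve: k > (0.75·5 − 2)/(1 − 0.75) = 7.000.
The smallest integer exceeding 7.000 is 8.

k = 8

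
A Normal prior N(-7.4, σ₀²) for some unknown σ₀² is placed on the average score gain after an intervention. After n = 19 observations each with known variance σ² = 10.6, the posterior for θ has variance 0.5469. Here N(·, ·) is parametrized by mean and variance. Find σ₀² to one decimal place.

σ₀² = 27.8

Posterior precision equals prior precision plus data precision: 1/σ_n² = 1/σ₀² + n/σ².
So 1/σ₀² = 1/0.5469 − 19/10.6 = 1.828488 − 1.792453 = 0.036035.
Hence σ₀² = 1/0.036035 ≈ 27.8.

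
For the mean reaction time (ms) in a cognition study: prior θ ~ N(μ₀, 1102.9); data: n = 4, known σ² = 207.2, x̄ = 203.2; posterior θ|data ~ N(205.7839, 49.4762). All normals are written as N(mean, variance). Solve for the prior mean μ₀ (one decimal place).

The posterior mean is a precision-weighted average: μ_n = (τ₀μ₀ + τ_data·x̄)/(τ₀+τ_data), with τ₀=1/σ₀² and τ_data=n/σ².
Here τ₀ = 1/1102.9 = 0.000907 and τ_data = 4/207.2 = 0.019305, so τ_n = 0.020212.
Rearranging for μ₀: μ₀ = (μ_n·τ_n − τ_data·x̄)/τ₀ = (205.7839·0.020212 − 0.019305·203.2) / 0.000907 = 0.236528/0.000907 ≈ 260.8.

μ₀ = 260.8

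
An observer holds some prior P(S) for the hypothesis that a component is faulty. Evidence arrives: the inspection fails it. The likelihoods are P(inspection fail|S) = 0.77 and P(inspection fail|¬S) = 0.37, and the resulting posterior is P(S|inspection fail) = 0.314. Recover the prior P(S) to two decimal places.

Bayes' rule in odds form gives O(S|E) = O(S)·[P(E|S)/P(E|¬S)], hence O(S) = O(S|E)/LR.
Posterior odds = 0.314/(1−0.314) = 0.4577. LR = 0.77/0.37 = 2.0811.
Prior odds = 0.4577/2.0811 = 0.2199, so P(S) = 0.2199/(1+0.2199) ≈ 0.18.

P(S) = 0.18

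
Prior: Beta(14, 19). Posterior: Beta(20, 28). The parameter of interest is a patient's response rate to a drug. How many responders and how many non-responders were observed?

6 responders and 9 non-responders

A Beta(a, b) prior with s successes and f failures in binomial data gives a Beta(a+s, b+f) posterior.
So s = 20 − 14 = 6 and f = 28 − 19 = 9.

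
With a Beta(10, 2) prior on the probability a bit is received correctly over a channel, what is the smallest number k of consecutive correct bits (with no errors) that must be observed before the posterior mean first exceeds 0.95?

After k correct bits and 0 errors the posterior is Beta(10+k, 2), with mean (10+k)/(10+2+k).
Set (10+k)/(12+k) > 0.95 and solve: k > (0.95·12 − 10)/(1 − 0.95) = 28.000.
The smallest integer exceeding 28.000 is 29, and checking k=29: (39)/(41) = 0.9512 > 0.95.

k = 29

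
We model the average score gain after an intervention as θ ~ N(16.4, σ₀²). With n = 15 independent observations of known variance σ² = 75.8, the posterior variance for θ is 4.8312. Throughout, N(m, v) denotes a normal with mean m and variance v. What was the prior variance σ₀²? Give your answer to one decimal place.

Posterior precision equals prior precision plus data precision: 1/σ_n² = 1/σ₀² + n/σ².
So 1/σ₀² = 1/4.8312 − 15/75.8 = 0.206988 − 0.197889 = 0.009099.
Hence σ₀² = 1/0.009099 ≈ 109.9.

σ₀² = 109.9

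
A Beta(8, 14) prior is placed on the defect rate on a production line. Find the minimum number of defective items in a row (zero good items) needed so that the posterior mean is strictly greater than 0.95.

k = 259

After k defective items and 0 good items the posterior is Beta(8+k, 14), with mean (8+k)/(8+14+k).
Set (8+k)/(22+k) > 0.95 and solve: k > (0.95·22 − 8)/(1 − 0.95) = 258.000.
The smallest integer exceeding 258.000 is 259, and checking k=259: (267)/(281) = 0.9502 > 0.95.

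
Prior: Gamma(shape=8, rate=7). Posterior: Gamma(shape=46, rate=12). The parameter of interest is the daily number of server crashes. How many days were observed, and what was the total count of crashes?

Gamma–Poisson conjugacy: posterior shape = α + Σxᵢ, posterior rate = β + n.
Matching: Σxᵢ = 46 − 8 = 38 and n = 12 − 7 = 5.

n = 5 days with total 38 crashes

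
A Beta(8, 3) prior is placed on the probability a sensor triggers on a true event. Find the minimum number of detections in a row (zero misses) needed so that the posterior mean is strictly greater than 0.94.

After k detections and 0 misses the posterior is Beta(8+k, 3), with mean (8+k)/(8+3+k).
Set (8+k)/(11+k) > 0.94 and solve: k > (0.94·11 − 8)/(1 − 0.94) = 39.000.
The smallest integer exceeding 39.000 is 40, and checking k=40: (48)/(51) = 0.9412 > 0.94.

k = 40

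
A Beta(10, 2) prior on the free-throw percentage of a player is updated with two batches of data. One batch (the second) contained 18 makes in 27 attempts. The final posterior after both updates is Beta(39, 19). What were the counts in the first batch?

Sequential conjugate updates are equivalent to a single update on the pooled data, so total successes = posterior α − prior α and total failures = posterior β − prior β.
Total across both batches: 39−10=29 makes, 19−2=17 misses.
Subtract the second batch: 29−18=11 makes and 17−9=8 misses.

11 makes and 8 misses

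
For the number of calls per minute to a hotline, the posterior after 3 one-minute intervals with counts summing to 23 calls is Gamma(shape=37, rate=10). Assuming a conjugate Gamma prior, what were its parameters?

Gamma–Poisson conjugacy: posterior shape = α + Σxᵢ, posterior rate = β + n.
So α = 37 − 23 = 14 and β = 10 − 3 = 7.

Gamma(shape=14, rate=7)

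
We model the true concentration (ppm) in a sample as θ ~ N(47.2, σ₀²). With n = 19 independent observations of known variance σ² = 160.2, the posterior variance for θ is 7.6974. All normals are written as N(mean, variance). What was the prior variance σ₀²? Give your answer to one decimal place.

σ₀² = 88.4

Posterior precision equals prior precision plus data precision: 1/σ_n² = 1/σ₀² + n/σ².
So 1/σ₀² = 1/7.6974 − 19/160.2 = 0.129914 − 0.118602 = 0.011312.
Hence σ₀² = 1/0.011312 ≈ 88.4.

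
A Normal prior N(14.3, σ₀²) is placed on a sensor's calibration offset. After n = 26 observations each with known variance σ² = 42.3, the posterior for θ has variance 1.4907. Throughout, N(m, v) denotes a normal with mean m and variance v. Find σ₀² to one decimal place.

Posterior precision equals prior precision plus data precision: 1/σ_n² = 1/σ₀² + n/σ².
So 1/σ₀² = 1/1.4907 − 26/42.3 = 0.670826 − 0.614657 = 0.056169.
Hence σ₀² = 1/0.056169 ≈ 17.8.

σ₀² = 17.8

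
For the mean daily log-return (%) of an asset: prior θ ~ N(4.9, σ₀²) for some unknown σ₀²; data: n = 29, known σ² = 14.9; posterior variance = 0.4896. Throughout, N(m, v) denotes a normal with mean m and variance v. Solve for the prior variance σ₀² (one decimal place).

σ₀² = 10.4

Posterior precision equals prior precision plus data precision: 1/σ_n² = 1/σ₀² + n/σ².
So 1/σ₀² = 1/0.4896 − 29/14.9 = 2.042484 − 1.946309 = 0.096175.
Hence σ₀² = 1/0.096175 ≈ 10.4.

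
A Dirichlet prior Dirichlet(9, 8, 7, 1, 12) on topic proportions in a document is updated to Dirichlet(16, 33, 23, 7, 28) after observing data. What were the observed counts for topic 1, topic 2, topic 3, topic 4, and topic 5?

For a Dirichlet(α) prior with multinomial counts c, the posterior is Dirichlet(α + c) componentwise.
Counts are posterior − prior componentwise: 16−9=7, 33−8=25, 23−7=16, 7−1=6, 28−12=16.

counts (7, 25, 16, 6, 16)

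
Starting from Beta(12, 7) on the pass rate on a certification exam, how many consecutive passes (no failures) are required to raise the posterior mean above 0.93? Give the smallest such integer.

After k passes and 0 failures the posterior is Beta(12+k, 7), with mean (12+k)/(12+7+k).
Set (12+k)/(19+k) > 0.93 and solve: k > (0.93·19 − 12)/(1 − 0.93) = 81.000.
The smallest integer exceeding 81.000 is 82, and checking k=82: (94)/(101) = 0.9307 > 0.93.

k = 82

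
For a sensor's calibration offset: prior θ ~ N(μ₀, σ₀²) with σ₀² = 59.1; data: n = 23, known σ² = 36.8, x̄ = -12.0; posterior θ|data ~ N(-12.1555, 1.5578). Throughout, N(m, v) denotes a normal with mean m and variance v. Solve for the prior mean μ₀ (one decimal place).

μ₀ = -17.9

With known observation variance, the Normal–Normal posterior has precision τ_n = τ₀ + n/σ² and mean μ_n = (τ₀μ₀ + (n/σ²)x̄)/τ_n.
Here τ₀ = 1/59.1 = 0.016920 and τ_data = 23/36.8 = 0.625000, so τ_n = 0.641920.
Rearranging for μ₀: μ₀ = (μ_n·τ_n − τ_data·x̄)/τ₀ = (-12.1555·0.641920 − 0.625000·-12.0) / 0.016920 = -0.302859/0.016920 ≈ -17.9.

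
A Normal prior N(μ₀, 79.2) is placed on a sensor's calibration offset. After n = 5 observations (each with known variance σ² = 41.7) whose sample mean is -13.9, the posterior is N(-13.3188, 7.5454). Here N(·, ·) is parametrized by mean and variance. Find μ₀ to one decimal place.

With known observation variance, the Normal–Normal posterior has precision τ_n = τ₀ + n/σ² and mean μ_n = (τ₀μ₀ + (n/σ²)x̄)/τ_n.
Here τ₀ = 1/79.2 = 0.012626 and τ_data = 5/41.7 = 0.119904, so τ_n = 0.132530.
Rearranging for μ₀: μ₀ = (μ_n·τ_n − τ_data·x̄)/τ₀ = (-13.3188·0.132530 − 0.119904·-13.9) / 0.012626 = -0.098475/0.012626 ≈ -7.8.

μ₀ = -7.8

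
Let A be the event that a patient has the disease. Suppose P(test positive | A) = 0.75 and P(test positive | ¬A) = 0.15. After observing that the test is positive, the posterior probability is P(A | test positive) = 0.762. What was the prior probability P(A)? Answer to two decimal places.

P(A) = 0.39

In odds form, posterior odds = prior odds × likelihood ratio, so prior odds = posterior odds ÷ LR.
Posterior odds = 0.762/(1−0.762) = 3.2017. LR = 0.75/0.15 = 5.0000.
Prior odds = 3.2017/5.0000 = 0.6403, so P(A) = 0.6403/(1+0.6403) ≈ 0.39.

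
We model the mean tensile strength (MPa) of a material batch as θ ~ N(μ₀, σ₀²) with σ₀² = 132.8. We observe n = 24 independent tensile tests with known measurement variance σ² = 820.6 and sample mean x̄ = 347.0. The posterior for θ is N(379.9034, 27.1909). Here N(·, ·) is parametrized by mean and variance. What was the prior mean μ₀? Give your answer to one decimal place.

With known observation variance, the Normal–Normal posterior has precision τ_n = τ₀ + n/σ² and mean μ_n = (τ₀μ₀ + (n/σ²)x̄)/τ_n.
Here τ₀ = 1/132.8 = 0.007530 and τ_data = 24/820.6 = 0.029247, so τ_n = 0.036777.
Rearranging for μ₀: μ₀ = (μ_n·τ_n − τ_data·x̄)/τ₀ = (379.9034·0.036777 − 0.029247·347.0) / 0.007530 = 3.822998/0.007530 ≈ 507.7.

μ₀ = 507.7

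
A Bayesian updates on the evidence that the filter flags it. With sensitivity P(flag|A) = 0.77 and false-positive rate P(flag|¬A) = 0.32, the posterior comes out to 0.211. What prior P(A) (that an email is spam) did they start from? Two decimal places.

P(A) = 0.10

In odds form, posterior odds = prior odds × likelihood ratio, so prior odds = posterior odds ÷ LR.
Posterior odds = 0.211/(1−0.211) = 0.2674. LR = 0.77/0.32 = 2.4062.
Prior odds = 0.2674/2.4062 = 0.1111, so P(A) = 0.1111/(1+0.1111) ≈ 0.10.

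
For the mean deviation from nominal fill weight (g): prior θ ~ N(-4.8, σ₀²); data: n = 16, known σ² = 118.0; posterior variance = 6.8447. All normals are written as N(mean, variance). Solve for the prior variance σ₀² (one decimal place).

σ₀² = 95.2

Posterior precision equals prior precision plus data precision: 1/σ_n² = 1/σ₀² + n/σ².
So 1/σ₀² = 1/6.8447 − 16/118.0 = 0.146098 − 0.135593 = 0.010505.
Hence σ₀² = 1/0.010505 ≈ 95.2.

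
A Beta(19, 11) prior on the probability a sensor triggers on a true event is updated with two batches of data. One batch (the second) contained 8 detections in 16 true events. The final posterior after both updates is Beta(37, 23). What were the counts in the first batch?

10 detections and 4 misses

Sequential conjugate updates are equivalent to a single update on the pooled data, so total successes = posterior α − prior α and total failures = posterior β − prior β.
Total across both batches: 37−19=18 detections, 23−11=12 misses.
Subtract the second batch: 18−8=10 detections and 12−8=4 misses.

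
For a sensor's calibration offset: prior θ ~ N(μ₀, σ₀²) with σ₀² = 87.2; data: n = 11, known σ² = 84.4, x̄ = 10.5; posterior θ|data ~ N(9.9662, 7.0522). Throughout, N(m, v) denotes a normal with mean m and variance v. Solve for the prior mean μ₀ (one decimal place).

μ₀ = 3.9

The posterior mean is a precision-weighted average: μ_n = (τ₀μ₀ + τ_data·x̄)/(τ₀+τ_data), with τ₀=1/σ₀² and τ_data=n/σ².
Here τ₀ = 1/87.2 = 0.011468 and τ_data = 11/84.4 = 0.130332, so τ_n = 0.141800.
Rearranging for μ₀: μ₀ = (μ_n·τ_n − τ_data·x̄)/τ₀ = (9.9662·0.141800 − 0.130332·10.5) / 0.011468 = 0.044721/0.011468 ≈ 3.9.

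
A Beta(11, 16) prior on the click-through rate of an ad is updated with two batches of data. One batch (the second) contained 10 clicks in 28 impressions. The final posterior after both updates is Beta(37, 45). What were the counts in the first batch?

16 clicks and 11 non-clicks

Sequential conjugate updates are equivalent to a single update on the pooled data, so total successes = posterior α − prior α and total failures = posterior β − prior β.
Total across both batches: 37−11=26 clicks, 45−16=29 non-clicks.
Subtract the second batch: 26−10=16 clicks and 29−18=11 non-clicks.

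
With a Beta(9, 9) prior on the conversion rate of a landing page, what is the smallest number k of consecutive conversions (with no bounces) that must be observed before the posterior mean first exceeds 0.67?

After k conversions and 0 bounces the posterior is Beta(9+k, 9), with mean (9+k)/(9+9+k).
Set (9+k)/(18+k) > 0.67 and solve: k > (0.67·18 − 9)/(1 − 0.67) = 9.273.
The smallest integer exceeding 9.273 is 10, and checking k=10: (19)/(28) = 0.6786 > 0.67.

k = 10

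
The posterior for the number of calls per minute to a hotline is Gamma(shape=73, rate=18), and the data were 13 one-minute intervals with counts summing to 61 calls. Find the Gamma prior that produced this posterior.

Gamma(shape=12, rate=5)

Gamma–Poisson conjugacy: posterior shape = α + Σxᵢ, posterior rate = β + n.
So α = 73 − 61 = 12 and β = 18 − 13 = 5.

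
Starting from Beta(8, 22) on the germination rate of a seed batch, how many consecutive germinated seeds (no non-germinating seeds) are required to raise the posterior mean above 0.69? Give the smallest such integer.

After k germinated seeds and 0 non-germinating seeds the posterior is Beta(8+k, 22), with mean (8+k)/(8+22+k).
Set (8+k)/(30+k) > 0.69 and solve: k > (0.69·30 − 8)/(1 − 0.69) = 40.968.
The smallest integer exceeding 40.968 is 41.

k = 41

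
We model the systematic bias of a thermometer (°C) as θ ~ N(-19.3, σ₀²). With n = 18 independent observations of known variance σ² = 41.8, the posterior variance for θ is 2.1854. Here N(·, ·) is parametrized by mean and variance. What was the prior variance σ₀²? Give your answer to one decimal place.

For the Normal–Normal model with known σ², precisions add: τ_n = τ₀ + n/σ².
So 1/σ₀² = 1/2.1854 − 18/41.8 = 0.457582 − 0.430622 = 0.026960.
Hence σ₀² = 1/0.026960 ≈ 37.1.

σ₀² = 37.1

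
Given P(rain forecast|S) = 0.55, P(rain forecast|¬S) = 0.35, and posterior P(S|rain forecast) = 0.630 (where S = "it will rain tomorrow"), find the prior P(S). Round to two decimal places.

Bayes' rule in odds form gives O(S|E) = O(S)·[P(E|S)/P(E|¬S)], hence O(S) = O(S|E)/LR.
Posterior odds = 0.630/(1−0.630) = 1.7027. LR = 0.55/0.35 = 1.5714.
Prior odds = 1.7027/1.5714 = 1.0836, so P(S) = 1.0836/(1+1.0836) ≈ 0.52.

P(S) = 0.52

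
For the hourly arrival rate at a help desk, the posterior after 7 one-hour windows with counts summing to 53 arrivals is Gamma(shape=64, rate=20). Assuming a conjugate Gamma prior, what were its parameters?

Gamma(shape=11, rate=13)

Gamma–Poisson conjugacy: posterior shape = α + Σxᵢ, posterior rate = β + n.
So α = 64 − 53 = 11 and β = 20 − 7 = 13.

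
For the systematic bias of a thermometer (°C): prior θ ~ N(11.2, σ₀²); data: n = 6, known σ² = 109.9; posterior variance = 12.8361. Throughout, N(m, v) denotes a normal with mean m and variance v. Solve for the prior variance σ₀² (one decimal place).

Posterior precision equals prior precision plus data precision: 1/σ_n² = 1/σ₀² + n/σ².
So 1/σ₀² = 1/12.8361 − 6/109.9 = 0.077905 − 0.054595 = 0.023310.
Hence σ₀² = 1/0.023310 ≈ 42.9.

σ₀² = 42.9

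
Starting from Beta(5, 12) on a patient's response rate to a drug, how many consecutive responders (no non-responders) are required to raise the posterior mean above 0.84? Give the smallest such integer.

After k responders and 0 non-responders the posterior is Beta(5+k, 12), with mean (5+k)/(5+12+k).
Set (5+k)/(17+k) > 0.84 and solve: k > (0.84·17 − 5)/(1 − 0.84) = 58.000.
The smallest integer exceeding 58.000 is 59.

k = 59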